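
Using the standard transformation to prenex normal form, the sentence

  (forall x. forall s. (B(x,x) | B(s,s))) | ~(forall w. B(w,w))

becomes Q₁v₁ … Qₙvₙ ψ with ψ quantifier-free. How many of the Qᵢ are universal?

Move each ¬ inward, flipping quantifiers it crosses:
  (forall x. forall s. (B(x,x) | B(s,s))) | (exists w. ~B(w,w))
All bound variables are already distinct, so no renaming is needed.
Extract every quantifier outward, since the variables are now distinct and don't occur free across branches:
  forall x. forall s. exists w. (B(x,x) | B(s,s) | ~B(w,w))
The prefix is forall x forall s exists w: 2 universal, 1 existential.

2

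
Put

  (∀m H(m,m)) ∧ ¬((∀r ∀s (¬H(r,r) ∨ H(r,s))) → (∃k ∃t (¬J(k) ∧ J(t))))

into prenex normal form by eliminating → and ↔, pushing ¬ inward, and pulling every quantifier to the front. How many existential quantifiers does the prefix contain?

0

Rewrite implications/biconditionals: A → B as ¬A ∨ B.
  (∀m H(m,m)) ∧ ¬(¬(∀r ∀s (¬H(r,r) ∨ H(r,s))) ∨ (∃k ∃t (¬J(k) ∧ J(t))))
Push ¬ through the quantifiers and connectives to reach negation normal form:
  (∀m H(m,m)) ∧ (∀r ∀s (¬H(r,r) ∨ H(r,s))) ∧ (∀k ∀t (J(k) ∨ ¬J(t)))
All bound variables are already distinct, so no renaming is needed.
Finally move all quantifiers to the prefix:
  ∀m ∀r ∀s ∀k ∀t (H(m,m) ∧ (¬H(r,r) ∨ H(r,s)) ∧ (J(k) ∨ ¬J(t)))
The prefix is ∀m ∀r ∀s ∀k ∀t: 5 universal, 0 existential.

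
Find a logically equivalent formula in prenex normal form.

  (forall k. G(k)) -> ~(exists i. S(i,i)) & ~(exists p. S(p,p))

exists k. forall i. forall p. (~G(k) | ~S(i,i) & ~S(p,p))

Rewrite implications/biconditionals: A → B as ¬A ∨ B.
  ~(forall k. G(k)) | ~(exists i. S(i,i)) & ~(exists p. S(p,p))
Push ¬ through the quantifiers and connectives to reach negation normal form:
  (exists k. ~G(k)) | (forall i. ~S(i,i)) & (forall p. ~S(p,p))
All bound variables are already distinct, so no renaming is needed.
Pull the quantifiers to the front (each side's bound variable is not free in the other side):
  exists k. forall i. forall p. (~G(k) | ~S(i,i) & ~S(p,p))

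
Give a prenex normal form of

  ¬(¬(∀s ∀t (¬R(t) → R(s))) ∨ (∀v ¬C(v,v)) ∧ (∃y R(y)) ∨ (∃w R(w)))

First replace A → B with ¬A ∨ B.
  ¬(¬(∀s ∀t (¬¬R(t) ∨ R(s))) ∨ (∀v ¬C(v,v)) ∧ (∃y R(y)) ∨ (∃w R(w)))
Move each ¬ inward, flipping quantifiers it crosses:
  (∀s ∀t (R(t) ∨ R(s))) ∧ ((∃v C(v,v)) ∨ (∀y ¬R(y))) ∧ (∀w ¬R(w))
All bound variables are already distinct, so no renaming is needed.
Extract every quantifier outward, since the variables are now distinct and don't occur free across branches:
  ∀s ∀t ∃v ∀y ∀w ((R(t) ∨ R(s)) ∧ (C(v,v) ∨ ¬R(y)) ∧ ¬R(w))

∀s ∀t ∃v ∀y ∀w ((R(t) ∨ R(s)) ∧ (C(v,v) ∨ ¬R(y)) ∧ ¬R(w))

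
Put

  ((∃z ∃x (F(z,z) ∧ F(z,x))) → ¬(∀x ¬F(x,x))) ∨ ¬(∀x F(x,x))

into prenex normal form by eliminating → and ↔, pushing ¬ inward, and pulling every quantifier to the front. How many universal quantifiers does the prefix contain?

Rewrite implications/biconditionals: A → B as ¬A ∨ B.
  ¬(∃z ∃x (F(z,z) ∧ F(z,x))) ∨ ¬(∀x ¬F(x,x)) ∨ ¬(∀x F(x,x))
Push ¬ through the quantifiers and connectives to reach negation normal form:
  (∀z ∀x (¬F(z,z) ∨ ¬F(z,x))) ∨ (∃x F(x,x)) ∨ (∃x ¬F(x,x))
Standardize variables apart so no two quantifiers bind the same name: x↦u1, x↦c.
  (∀z ∀x (¬F(z,z) ∨ ¬F(z,x))) ∨ (∃u1 F(u1,u1)) ∨ (∃c ¬F(c,c))
Finally move all quantifiers to the prefix:
  ∀z ∀x ∃u1 ∃c (¬F(z,z) ∨ ¬F(z,x) ∨ F(u1,u1) ∨ ¬F(c,c))
The prefix is ∀z ∀x ∃u1 ∃c: 2 universal, 2 existential.

2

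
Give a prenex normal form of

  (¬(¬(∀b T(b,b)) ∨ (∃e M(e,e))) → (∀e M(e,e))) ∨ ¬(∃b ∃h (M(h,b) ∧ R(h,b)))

First replace A → B with ¬A ∨ B.
  ¬¬(¬(∀b T(b,b)) ∨ (∃e M(e,e))) ∨ (∀e M(e,e)) ∨ ¬(∃b ∃h (M(h,b) ∧ R(h,b)))
Drive negations inward (¬∀x A ≡ ∃x ¬A, ¬∃x A ≡ ∀x ¬A, De Morgan for ∧/∨):
  (∃b ¬T(b,b)) ∨ (∃e M(e,e)) ∨ (∀e M(e,e)) ∨ (∀b ∀h (¬M(h,b) ∨ ¬R(h,b)))
Rename bound variables to avoid capture: e↦u1, b↦y1.
  (∃b ¬T(b,b)) ∨ (∃e M(e,e)) ∨ (∀u1 M(u1,u1)) ∨ (∀y1 ∀h (¬M(h,y1) ∨ ¬R(h,y1)))
Pull the quantifiers to the front (each side's bound variable is not free in the other side):
  ∃b ∃e ∀u1 ∀y1 ∀h (¬T(b,b) ∨ M(e,e) ∨ M(u1,u1) ∨ ¬M(h,y1) ∨ ¬R(h,y1))

∃b ∃e ∀u1 ∀y1 ∀h (¬T(b,b) ∨ M(e,e) ∨ M(u1,u1) ∨ ¬M(h,y1) ∨ ¬R(h,y1))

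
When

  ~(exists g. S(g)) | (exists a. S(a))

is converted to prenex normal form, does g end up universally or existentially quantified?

Move each ¬ inward, flipping quantifiers it crosses:
  (forall g. ~S(g)) | (exists a. S(a))
All bound variables are already distinct, so no renaming is needed.
Extract every quantifier outward, since the variables are now distinct and don't occur free across branches:
  forall g. exists a. (~S(g) | S(a))
The quantifier exists g sits under an odd number of negations, so it flips to forall g.

universal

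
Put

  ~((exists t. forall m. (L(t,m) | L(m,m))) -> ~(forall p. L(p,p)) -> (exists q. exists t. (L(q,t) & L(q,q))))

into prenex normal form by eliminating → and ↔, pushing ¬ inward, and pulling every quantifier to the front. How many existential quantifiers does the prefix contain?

2

Rewrite implications/biconditionals: A → B as ¬A ∨ B.
  ~(~(exists t. forall m. (L(t,m) | L(m,m))) | ~~(forall p. L(p,p)) | (exists q. exists t. (L(q,t) & L(q,q))))
Move each ¬ inward, flipping quantifiers it crosses:
  (exists t. forall m. (L(t,m) | L(m,m))) & (exists p. ~L(p,p)) & (forall q. forall t. (~L(q,t) | ~L(q,q)))
Give each quantifier a distinct variable: t↦v1.
  (exists t. forall m. (L(t,m) | L(m,m))) & (exists p. ~L(p,p)) & (forall q. forall v1. (~L(q,v1) | ~L(q,q)))
Extract every quantifier outward, since the variables are now distinct and don't occur free across branches:
  exists t. forall m. exists p. forall q. forall v1. ((L(t,m) | L(m,m)) & ~L(p,p) & (~L(q,v1) | ~L(q,q)))
The prefix is exists t forall m exists p forall q forall v1: 3 universal, 2 existential.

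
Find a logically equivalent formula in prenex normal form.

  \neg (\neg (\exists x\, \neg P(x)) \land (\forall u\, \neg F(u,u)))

\exists x\, \exists u\, (\neg P(x) \lor F(u,u))

Move each ¬ inward, flipping quantifiers it crosses:
  (\exists x\, \neg P(x)) \lor (\exists u\, F(u,u))
All bound variables are already distinct, so no renaming is needed.
Pull the quantifiers to the front (each side's bound variable is not free in the other side):
  \exists x\, \exists u\, (\neg P(x) \lor F(u,u))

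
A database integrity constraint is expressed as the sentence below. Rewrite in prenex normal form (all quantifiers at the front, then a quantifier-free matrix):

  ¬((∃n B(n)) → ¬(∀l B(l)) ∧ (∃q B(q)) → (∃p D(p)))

Rewrite implications/biconditionals: A → B as ¬A ∨ B.
  ¬(¬(∃n B(n)) ∨ ¬(¬(∀l B(l)) ∧ (∃q B(q))) ∨ (∃p D(p)))
Push ¬ through the quantifiers and connectives to reach negation normal form:
  (∃n B(n)) ∧ (∃l ¬B(l)) ∧ (∃q B(q)) ∧ (∀p ¬D(p))
Extract every quantifier outward, since the variables are now distinct and don't occur free across branches:
  ∃n ∃l ∃q ∀p (B(n) ∧ ¬B(l) ∧ B(q) ∧ ¬D(p))

∃n ∃l ∃q ∀p (B(n) ∧ ¬B(l) ∧ B(q) ∧ ¬D(p))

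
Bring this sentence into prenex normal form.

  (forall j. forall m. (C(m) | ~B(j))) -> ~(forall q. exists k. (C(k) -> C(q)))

exists j. exists m. exists q. forall k. (~C(m) & B(j) | C(k) & ~C(q))

Eliminate → and ↔ using ¬ and ∨.
  ~(forall j. forall m. (C(m) | ~B(j))) | ~(forall q. exists k. (~C(k) | C(q)))
Move each ¬ inward, flipping quantifiers it crosses:
  (exists j. exists m. (~C(m) & B(j))) | (exists q. forall k. (C(k) & ~C(q)))
All bound variables are already distinct, so no renaming is needed.
Pull the quantifiers to the front (each side's bound variable is not free in the other side):
  exists j. exists m. exists q. forall k. (~C(m) & B(j) | C(k) & ~C(q))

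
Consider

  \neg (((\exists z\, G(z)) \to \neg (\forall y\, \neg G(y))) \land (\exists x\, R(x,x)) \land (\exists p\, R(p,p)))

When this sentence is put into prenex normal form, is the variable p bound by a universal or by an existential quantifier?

Eliminate → and ↔ using ¬ and ∨.
  \neg ((\neg (\exists z\, G(z)) \lor \neg (\forall y\, \neg G(y))) \land (\exists x\, R(x,x)) \land (\exists p\, R(p,p)))
Drive negations inward (¬∀x A ≡ ∃x ¬A, ¬∃x A ≡ ∀x ¬A, De Morgan for ∧/∨):
  (\exists z\, G(z)) \land (\forall y\, \neg G(y)) \lor (\forall x\, \neg R(x,x)) \lor (\forall p\, \neg R(p,p))
Pull the quantifiers to the front (each side's bound variable is not free in the other side):
  \exists z\, \forall y\, \forall x\, \forall p\, (G(z) \land \neg G(y) \lor \neg R(x,x) \lor \neg R(p,p))
The quantifier \exists p sits under an odd number of negations (counting the antecedent side of each →), so it flips to \forall p.

universal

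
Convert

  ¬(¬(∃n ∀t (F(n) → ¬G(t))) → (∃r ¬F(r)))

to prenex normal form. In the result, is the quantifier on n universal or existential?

Rewrite implications/biconditionals: A → B as ¬A ∨ B.
  ¬(¬¬(∃n ∀t (¬F(n) ∨ ¬G(t))) ∨ (∃r ¬F(r)))
Push ¬ through the quantifiers and connectives to reach negation normal form:
  (∀n ∃t (F(n) ∧ G(t))) ∧ (∀r F(r))
All bound variables are already distinct, so no renaming is needed.
Extract every quantifier outward, since the variables are now distinct and don't occur free across branches:
  ∀n ∃t ∀r (F(n) ∧ G(t) ∧ F(r))
The quantifier ∃n sits under an odd number of negations (counting the antecedent side of each →), so it flips to ∀n.

universal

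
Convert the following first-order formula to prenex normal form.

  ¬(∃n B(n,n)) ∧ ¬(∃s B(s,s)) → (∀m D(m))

∃n ∃s ∀m (B(n,n) ∨ B(s,s) ∨ D(m))

Rewrite implications/biconditionals: A → B as ¬A ∨ B.
  ¬(¬(∃n B(n,n)) ∧ ¬(∃s B(s,s))) ∨ (∀m D(m))
Push ¬ through the quantifiers and connectives to reach negation normal form:
  (∃n B(n,n)) ∨ (∃s B(s,s)) ∨ (∀m D(m))
Finally move all quantifiers to the prefix:
  ∃n ∃s ∀m (B(n,n) ∨ B(s,s) ∨ D(m))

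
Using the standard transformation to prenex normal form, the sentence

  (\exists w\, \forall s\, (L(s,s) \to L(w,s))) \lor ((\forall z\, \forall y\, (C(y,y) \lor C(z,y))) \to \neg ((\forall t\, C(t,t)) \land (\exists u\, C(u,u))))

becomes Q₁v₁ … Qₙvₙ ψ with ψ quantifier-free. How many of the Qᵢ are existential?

First replace A → B with ¬A ∨ B.
  (\exists w\, \forall s\, (\neg L(s,s) \lor L(w,s))) \lor \neg (\forall z\, \forall y\, (C(y,y) \lor C(z,y))) \lor \neg ((\forall t\, C(t,t)) \land (\exists u\, C(u,u)))
Move each ¬ inward, flipping quantifiers it crosses:
  (\exists w\, \forall s\, (\neg L(s,s) \lor L(w,s))) \lor (\exists z\, \exists y\, (\neg C(y,y) \land \neg C(z,y))) \lor (\exists t\, \neg C(t,t)) \lor (\forall u\, \neg C(u,u))
All bound variables are already distinct, so no renaming is needed.
Extract every quantifier outward, since the variables are now distinct and don't occur free across branches:
  \exists w\, \forall s\, \exists z\, \exists y\, \exists t\, \forall u\, (\neg L(s,s) \lor L(w,s) \lor \neg C(y,y) \land \neg C(z,y) \lor \neg C(t,t) \lor \neg C(u,u))
The prefix is \exists w \forall s \exists z \exists y \exists t \forall u: 2 universal, 4 existential.

4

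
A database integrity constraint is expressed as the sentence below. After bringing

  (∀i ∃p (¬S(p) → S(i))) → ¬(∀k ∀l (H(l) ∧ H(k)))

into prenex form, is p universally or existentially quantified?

Rewrite implications/biconditionals: A → B as ¬A ∨ B.
  ¬(∀i ∃p (¬¬S(p) ∨ S(i))) ∨ ¬(∀k ∀l (H(l) ∧ H(k)))
Drive negations inward (¬∀x A ≡ ∃x ¬A, ¬∃x A ≡ ∀x ¬A, De Morgan for ∧/∨):
  (∃i ∀p (¬S(p) ∧ ¬S(i))) ∨ (∃k ∃l (¬H(l) ∨ ¬H(k)))
All bound variables are already distinct, so no renaming is needed.
Pull the quantifiers to the front (each side's bound variable is not free in the other side):
  ∃i ∀p ∃k ∃l (¬S(p) ∧ ¬S(i) ∨ ¬H(l) ∨ ¬H(k))
The quantifier ∃p sits under an odd number of negations (counting the antecedent side of each →), so it flips to ∀p.

universal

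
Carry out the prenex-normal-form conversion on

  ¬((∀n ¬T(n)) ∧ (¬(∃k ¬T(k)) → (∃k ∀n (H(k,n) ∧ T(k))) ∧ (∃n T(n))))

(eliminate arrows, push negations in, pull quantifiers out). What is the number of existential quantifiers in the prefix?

Rewrite implications/biconditionals: A → B as ¬A ∨ B.
  ¬((∀n ¬T(n)) ∧ (¬¬(∃k ¬T(k)) ∨ (∃k ∀n (H(k,n) ∧ T(k))) ∧ (∃n T(n))))
Push ¬ through the quantifiers and connectives to reach negation normal form:
  (∃n T(n)) ∨ (∀k T(k)) ∧ ((∀k ∃n (¬H(k,n) ∨ ¬T(k))) ∨ (∀n ¬T(n)))
Standardize variables apart so no two quantifiers bind the same name: k↦v1, n↦p, n↦w.
  (∃n T(n)) ∨ (∀k T(k)) ∧ ((∀v1 ∃p (¬H(v1,p) ∨ ¬T(v1))) ∨ (∀w ¬T(w)))
Finally move all quantifiers to the prefix:
  ∃n ∀k ∀v1 ∃p ∀w (T(n) ∨ T(k) ∧ (¬H(v1,p) ∨ ¬T(v1) ∨ ¬T(w)))
The prefix is ∃n ∀k ∀v1 ∃p ∀w: 3 universal, 2 existential.

2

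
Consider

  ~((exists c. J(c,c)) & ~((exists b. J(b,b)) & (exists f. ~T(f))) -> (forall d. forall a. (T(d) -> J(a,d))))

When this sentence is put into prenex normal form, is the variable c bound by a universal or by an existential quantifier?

existential

Eliminate → and ↔ using ¬ and ∨.
  ~(~((exists c. J(c,c)) & ~((exists b. J(b,b)) & (exists f. ~T(f)))) | (forall d. forall a. (~T(d) | J(a,d))))
Move each ¬ inward, flipping quantifiers it crosses:
  (exists c. J(c,c)) & ((forall b. ~J(b,b)) | (forall f. T(f))) & (exists d. exists a. (T(d) & ~J(a,d)))
Extract every quantifier outward, since the variables are now distinct and don't occur free across branches:
  exists c. forall b. forall f. exists d. exists a. (J(c,c) & (~J(b,b) | T(f)) & T(d) & ~J(a,d))
The quantifier exists c sits under an even number of negations (counting the antecedent side of each →), so it remains existential.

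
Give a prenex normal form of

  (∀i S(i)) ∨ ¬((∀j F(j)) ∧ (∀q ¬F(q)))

∀i ∃j ∃q (S(i) ∨ ¬F(j) ∨ F(q))

Move each ¬ inward, flipping quantifiers it crosses:
  (∀i S(i)) ∨ (∃j ¬F(j)) ∨ (∃q F(q))
All bound variables are already distinct, so no renaming is needed.
Extract every quantifier outward, since the variables are now distinct and don't occur free across branches:
  ∀i ∃j ∃q (S(i) ∨ ¬F(j) ∨ F(q))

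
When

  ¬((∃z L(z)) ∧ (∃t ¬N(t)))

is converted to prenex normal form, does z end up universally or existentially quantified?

universal

Drive negations inward (¬∀x A ≡ ∃x ¬A, ¬∃x A ≡ ∀x ¬A, De Morgan for ∧/∨):
  (∀z ¬L(z)) ∨ (∀t N(t))
All bound variables are already distinct, so no renaming is needed.
Pull the quantifiers to the front (each side's bound variable is not free in the other side):
  ∀z ∀t (¬L(z) ∨ N(t))
The quantifier ∃z sits under an odd number of negations, so it flips to ∀z.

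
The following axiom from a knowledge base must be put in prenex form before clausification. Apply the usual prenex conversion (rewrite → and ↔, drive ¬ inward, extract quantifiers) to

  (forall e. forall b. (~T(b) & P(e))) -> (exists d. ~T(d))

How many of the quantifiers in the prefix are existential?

First replace A → B with ¬A ∨ B.
  ~(forall e. forall b. (~T(b) & P(e))) | (exists d. ~T(d))
Push ¬ through the quantifiers and connectives to reach negation normal form:
  (exists e. exists b. (T(b) | ~P(e))) | (exists d. ~T(d))
All bound variables are already distinct, so no renaming is needed.
Extract every quantifier outward, since the variables are now distinct and don't occur free across branches:
  exists e. exists b. exists d. (T(b) | ~P(e) | ~T(d))
The prefix is exists e exists b exists d: 0 universal, 3 existential.

3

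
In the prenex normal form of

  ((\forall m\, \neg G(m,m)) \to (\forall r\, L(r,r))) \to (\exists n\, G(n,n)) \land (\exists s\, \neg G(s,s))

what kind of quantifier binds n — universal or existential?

existential

First replace A → B with ¬A ∨ B.
  \neg (\neg (\forall m\, \neg G(m,m)) \lor (\forall r\, L(r,r))) \lor (\exists n\, G(n,n)) \land (\exists s\, \neg G(s,s))
Push ¬ through the quantifiers and connectives to reach negation normal form:
  (\forall m\, \neg G(m,m)) \land (\exists r\, \neg L(r,r)) \lor (\exists n\, G(n,n)) \land (\exists s\, \neg G(s,s))
Finally move all quantifiers to the prefix:
  \forall m\, \exists r\, \exists n\, \exists s\, (\neg G(m,m) \land \neg L(r,r) \lor G(n,n) \land \neg G(s,s))
The quantifier \exists n sits under an even number of negations (counting the antecedent side of each →), so it remains existential.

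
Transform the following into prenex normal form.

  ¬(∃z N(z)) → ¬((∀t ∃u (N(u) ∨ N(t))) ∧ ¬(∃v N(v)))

∃z ∃t ∀u ∃v (N(z) ∨ ¬N(u) ∧ ¬N(t) ∨ N(v))

Eliminate → and ↔ using ¬ and ∨.
  ¬¬(∃z N(z)) ∨ ¬((∀t ∃u (N(u) ∨ N(t))) ∧ ¬(∃v N(v)))
Push ¬ through the quantifiers and connectives to reach negation normal form:
  (∃z N(z)) ∨ (∃t ∀u (¬N(u) ∧ ¬N(t))) ∨ (∃v N(v))
All bound variables are already distinct, so no renaming is needed.
Finally move all quantifiers to the prefix:
  ∃z ∃t ∀u ∃v (N(z) ∨ ¬N(u) ∧ ¬N(t) ∨ N(v))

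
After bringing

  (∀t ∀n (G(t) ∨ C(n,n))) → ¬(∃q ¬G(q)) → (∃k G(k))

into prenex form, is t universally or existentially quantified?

existential

Rewrite implications/biconditionals: A → B as ¬A ∨ B.
  ¬(∀t ∀n (G(t) ∨ C(n,n))) ∨ ¬¬(∃q ¬G(q)) ∨ (∃k G(k))
Push ¬ through the quantifiers and connectives to reach negation normal form:
  (∃t ∃n (¬G(t) ∧ ¬C(n,n))) ∨ (∃q ¬G(q)) ∨ (∃k G(k))
All bound variables are already distinct, so no renaming is needed.
Extract every quantifier outward, since the variables are now distinct and don't occur free across branches:
  ∃t ∃n ∃q ∃k (¬G(t) ∧ ¬C(n,n) ∨ ¬G(q) ∨ G(k))
The quantifier ∀t sits under an odd number of negations (counting the antecedent side of each →), so it flips to ∃t.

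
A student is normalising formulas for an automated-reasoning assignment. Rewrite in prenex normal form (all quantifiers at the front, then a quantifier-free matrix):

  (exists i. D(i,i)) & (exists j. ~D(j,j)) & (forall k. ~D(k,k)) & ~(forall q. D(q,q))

Move each ¬ inward, flipping quantifiers it crosses:
  (exists i. D(i,i)) & (exists j. ~D(j,j)) & (forall k. ~D(k,k)) & (exists q. ~D(q,q))
Extract every quantifier outward, since the variables are now distinct and don't occur free across branches:
  exists i. exists j. forall k. exists q. (D(i,i) & ~D(j,j) & ~D(k,k) & ~D(q,q))

exists i. exists j. forall k. exists q. (D(i,i) & ~D(j,j) & ~D(k,k) & ~D(q,q))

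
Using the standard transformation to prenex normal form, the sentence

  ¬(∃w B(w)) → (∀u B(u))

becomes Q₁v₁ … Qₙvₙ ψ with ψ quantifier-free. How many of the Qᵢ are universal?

1

Rewrite implications/biconditionals: A → B as ¬A ∨ B.
  ¬¬(∃w B(w)) ∨ (∀u B(u))
Push ¬ through the quantifiers and connectives to reach negation normal form:
  (∃w B(w)) ∨ (∀u B(u))
Extract every quantifier outward, since the variables are now distinct and don't occur free across branches:
  ∃w ∀u (B(w) ∨ B(u))
The prefix is ∃w ∀u: 1 universal, 1 existential.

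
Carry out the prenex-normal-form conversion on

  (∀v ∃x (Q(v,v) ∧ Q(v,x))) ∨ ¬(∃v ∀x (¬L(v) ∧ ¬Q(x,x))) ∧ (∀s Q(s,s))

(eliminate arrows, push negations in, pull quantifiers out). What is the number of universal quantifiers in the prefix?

Drive negations inward (¬∀x A ≡ ∃x ¬A, ¬∃x A ≡ ∀x ¬A, De Morgan for ∧/∨):
  (∀v ∃x (Q(v,v) ∧ Q(v,x))) ∨ (∀v ∃x (L(v) ∨ Q(x,x))) ∧ (∀s Q(s,s))
Standardize variables apart so no two quantifiers bind the same name: v↦a, x↦u.
  (∀v ∃x (Q(v,v) ∧ Q(v,x))) ∨ (∀a ∃u (L(a) ∨ Q(u,u))) ∧ (∀s Q(s,s))
Extract every quantifier outward, since the variables are now distinct and don't occur free across branches:
  ∀v ∃x ∀a ∃u ∀s (Q(v,v) ∧ Q(v,x) ∨ (L(a) ∨ Q(u,u)) ∧ Q(s,s))
The prefix is ∀v ∃x ∀a ∃u ∀s: 3 universal, 2 existential.

3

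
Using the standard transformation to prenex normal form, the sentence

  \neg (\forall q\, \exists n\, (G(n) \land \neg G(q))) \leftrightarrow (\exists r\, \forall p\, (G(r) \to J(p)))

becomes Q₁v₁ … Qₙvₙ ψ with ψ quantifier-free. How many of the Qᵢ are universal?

Eliminate → and ↔ using ¬ and ∨; A ↔ B as (¬A ∨ B) ∧ (¬B ∨ A).
  (\neg \neg (\forall q\, \exists n\, (G(n) \land \neg G(q))) \lor (\exists r\, \forall p\, (\neg G(r) \lor J(p)))) \land (\neg (\exists r\, \forall p\, (\neg G(r) \lor J(p))) \lor \neg (\forall q\, \exists n\, (G(n) \land \neg G(q))))
Push ¬ through the quantifiers and connectives to reach negation normal form:
  ((\forall q\, \exists n\, (G(n) \land \neg G(q))) \lor (\exists r\, \forall p\, (\neg G(r) \lor J(p)))) \land ((\forall r\, \exists p\, (G(r) \land \neg J(p))) \lor (\exists q\, \forall n\, (\neg G(n) \lor G(q))))
Give each quantifier a distinct variable: r↦s, p↦b, q↦z1, n↦t.
  ((\forall q\, \exists n\, (G(n) \land \neg G(q))) \lor (\exists r\, \forall p\, (\neg G(r) \lor J(p)))) \land ((\forall s\, \exists b\, (G(s) \land \neg J(b))) \lor (\exists z1\, \forall t\, (\neg G(t) \lor G(z1))))
Pull the quantifiers to the front (each side's bound variable is not free in the other side):
  \forall q\, \exists n\, \exists r\, \forall p\, \forall s\, \exists b\, \exists z1\, \forall t\, ((G(n) \land \neg G(q) \lor \neg G(r) \lor J(p)) \land (G(s) \land \neg J(b) \lor \neg G(t) \lor G(z1)))
The prefix is \forall q \exists n \exists r \forall p \forall s \exists b \exists z1 \forall t: 4 universal, 4 existential.

4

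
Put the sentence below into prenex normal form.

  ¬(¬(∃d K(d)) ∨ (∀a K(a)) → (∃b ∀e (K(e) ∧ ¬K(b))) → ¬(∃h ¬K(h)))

∀d ∀a ∃b ∀e ∃h ((¬K(d) ∨ K(a)) ∧ K(e) ∧ ¬K(b) ∧ ¬K(h))

Rewrite implications/biconditionals: A → B as ¬A ∨ B.
  ¬(¬(¬(∃d K(d)) ∨ (∀a K(a))) ∨ ¬(∃b ∀e (K(e) ∧ ¬K(b))) ∨ ¬(∃h ¬K(h)))
Drive negations inward (¬∀x A ≡ ∃x ¬A, ¬∃x A ≡ ∀x ¬A, De Morgan for ∧/∨):
  ((∀d ¬K(d)) ∨ (∀a K(a))) ∧ (∃b ∀e (K(e) ∧ ¬K(b))) ∧ (∃h ¬K(h))
All bound variables are already distinct, so no renaming is needed.
Pull the quantifiers to the front (each side's bound variable is not free in the other side):
  ∀d ∀a ∃b ∀e ∃h ((¬K(d) ∨ K(a)) ∧ K(e) ∧ ¬K(b) ∧ ¬K(h))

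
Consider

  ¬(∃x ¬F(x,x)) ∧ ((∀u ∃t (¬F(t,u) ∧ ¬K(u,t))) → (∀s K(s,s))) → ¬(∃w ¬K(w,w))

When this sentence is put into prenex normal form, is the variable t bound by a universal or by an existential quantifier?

existential

Eliminate → and ↔ using ¬ and ∨.
  ¬(¬(∃x ¬F(x,x)) ∧ (¬(∀u ∃t (¬F(t,u) ∧ ¬K(u,t))) ∨ (∀s K(s,s)))) ∨ ¬(∃w ¬K(w,w))
Push ¬ through the quantifiers and connectives to reach negation normal form:
  (∃x ¬F(x,x)) ∨ (∀u ∃t (¬F(t,u) ∧ ¬K(u,t))) ∧ (∃s ¬K(s,s)) ∨ (∀w K(w,w))
Extract every quantifier outward, since the variables are now distinct and don't occur free across branches:
  ∃x ∀u ∃t ∃s ∀w (¬F(x,x) ∨ ¬F(t,u) ∧ ¬K(u,t) ∧ ¬K(s,s) ∨ K(w,w))
The quantifier ∃t sits under an even number of negations (counting the antecedent side of each →), so it remains existential.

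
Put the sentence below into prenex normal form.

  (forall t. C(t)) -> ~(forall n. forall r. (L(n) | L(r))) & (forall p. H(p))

exists t. exists n. exists r. forall p. (~C(t) | ~L(n) & ~L(r) & H(p))

Eliminate → and ↔ using ¬ and ∨.
  ~(forall t. C(t)) | ~(forall n. forall r. (L(n) | L(r))) & (forall p. H(p))
Push ¬ through the quantifiers and connectives to reach negation normal form:
  (exists t. ~C(t)) | (exists n. exists r. (~L(n) & ~L(r))) & (forall p. H(p))
All bound variables are already distinct, so no renaming is needed.
Finally move all quantifiers to the prefix:
  exists t. exists n. exists r. forall p. (~C(t) | ~L(n) & ~L(r) & H(p))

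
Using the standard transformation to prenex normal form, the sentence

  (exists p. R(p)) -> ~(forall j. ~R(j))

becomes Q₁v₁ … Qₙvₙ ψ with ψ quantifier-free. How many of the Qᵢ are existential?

1

Rewrite implications/biconditionals: A → B as ¬A ∨ B.
  ~(exists p. R(p)) | ~(forall j. ~R(j))
Push ¬ through the quantifiers and connectives to reach negation normal form:
  (forall p. ~R(p)) | (exists j. R(j))
All bound variables are already distinct, so no renaming is needed.
Extract every quantifier outward, since the variables are now distinct and don't occur free across branches:
  forall p. exists j. (~R(p) | R(j))
The prefix is forall p exists j: 1 universal, 1 existential.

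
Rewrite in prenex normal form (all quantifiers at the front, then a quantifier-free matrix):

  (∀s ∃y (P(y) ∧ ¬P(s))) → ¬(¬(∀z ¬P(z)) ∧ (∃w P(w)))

Rewrite implications/biconditionals: A → B as ¬A ∨ B.
  ¬(∀s ∃y (P(y) ∧ ¬P(s))) ∨ ¬(¬(∀z ¬P(z)) ∧ (∃w P(w)))
Push ¬ through the quantifiers and connectives to reach negation normal form:
  (∃s ∀y (¬P(y) ∨ P(s))) ∨ (∀z ¬P(z)) ∨ (∀w ¬P(w))
All bound variables are already distinct, so no renaming is needed.
Finally move all quantifiers to the prefix:
  ∃s ∀y ∀z ∀w (¬P(y) ∨ P(s) ∨ ¬P(z) ∨ ¬P(w))

∃s ∀y ∀z ∀w (¬P(y) ∨ P(s) ∨ ¬P(z) ∨ ¬P(w))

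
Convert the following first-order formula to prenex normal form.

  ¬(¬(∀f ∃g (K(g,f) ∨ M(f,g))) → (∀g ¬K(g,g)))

Rewrite implications/biconditionals: A → B as ¬A ∨ B.
  ¬(¬¬(∀f ∃g (K(g,f) ∨ M(f,g))) ∨ (∀g ¬K(g,g)))
Push ¬ through the quantifiers and connectives to reach negation normal form:
  (∃f ∀g (¬K(g,f) ∧ ¬M(f,g))) ∧ (∃g K(g,g))
Standardize variables apart so no two quantifiers bind the same name: g↦b.
  (∃f ∀g (¬K(g,f) ∧ ¬M(f,g))) ∧ (∃b K(b,b))
Extract every quantifier outward, since the variables are now distinct and don't occur free across branches:
  ∃f ∀g ∃b (¬K(g,f) ∧ ¬M(f,g) ∧ K(b,b))

∃f ∀g ∃b (¬K(g,f) ∧ ¬M(f,g) ∧ K(b,b))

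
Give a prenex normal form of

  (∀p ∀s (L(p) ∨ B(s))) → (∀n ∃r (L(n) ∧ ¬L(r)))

Eliminate → and ↔ using ¬ and ∨.
  ¬(∀p ∀s (L(p) ∨ B(s))) ∨ (∀n ∃r (L(n) ∧ ¬L(r)))
Drive negations inward (¬∀x A ≡ ∃x ¬A, ¬∃x A ≡ ∀x ¬A, De Morgan for ∧/∨):
  (∃p ∃s (¬L(p) ∧ ¬B(s))) ∨ (∀n ∃r (L(n) ∧ ¬L(r)))
Pull the quantifiers to the front (each side's bound variable is not free in the other side):
  ∃p ∃s ∀n ∃r (¬L(p) ∧ ¬B(s) ∨ L(n) ∧ ¬L(r))

∃p ∃s ∀n ∃r (¬L(p) ∧ ¬B(s) ∨ L(n) ∧ ¬L(r))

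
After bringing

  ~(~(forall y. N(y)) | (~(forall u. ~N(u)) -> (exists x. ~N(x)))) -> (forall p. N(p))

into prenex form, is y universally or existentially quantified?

Rewrite implications/biconditionals: A → B as ¬A ∨ B.
  ~~(~(forall y. N(y)) | ~~(forall u. ~N(u)) | (exists x. ~N(x))) | (forall p. N(p))
Move each ¬ inward, flipping quantifiers it crosses:
  (exists y. ~N(y)) | (forall u. ~N(u)) | (exists x. ~N(x)) | (forall p. N(p))
Extract every quantifier outward, since the variables are now distinct and don't occur free across branches:
  exists y. forall u. exists x. forall p. (~N(y) | ~N(u) | ~N(x) | N(p))
The quantifier forall y sits under an odd number of negations (counting the antecedent side of each →), so it flips to exists y.

existential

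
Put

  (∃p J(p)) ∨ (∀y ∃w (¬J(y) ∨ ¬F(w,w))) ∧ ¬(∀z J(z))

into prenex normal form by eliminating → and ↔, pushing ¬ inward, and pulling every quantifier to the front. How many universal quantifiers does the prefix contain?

1

Move each ¬ inward, flipping quantifiers it crosses:
  (∃p J(p)) ∨ (∀y ∃w (¬J(y) ∨ ¬F(w,w))) ∧ (∃z ¬J(z))
All bound variables are already distinct, so no renaming is needed.
Pull the quantifiers to the front (each side's bound variable is not free in the other side):
  ∃p ∀y ∃w ∃z (J(p) ∨ (¬J(y) ∨ ¬F(w,w)) ∧ ¬J(z))
The prefix is ∃p ∀y ∃w ∃z: 1 universal, 3 existential.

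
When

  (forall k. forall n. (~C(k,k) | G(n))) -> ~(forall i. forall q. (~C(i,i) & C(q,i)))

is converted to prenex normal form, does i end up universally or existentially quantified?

existential

First replace A → B with ¬A ∨ B.
  ~(forall k. forall n. (~C(k,k) | G(n))) | ~(forall i. forall q. (~C(i,i) & C(q,i)))
Move each ¬ inward, flipping quantifiers it crosses:
  (exists k. exists n. (C(k,k) & ~G(n))) | (exists i. exists q. (C(i,i) | ~C(q,i)))
Finally move all quantifiers to the prefix:
  exists k. exists n. exists i. exists q. (C(k,k) & ~G(n) | C(i,i) | ~C(q,i))
The quantifier forall i sits under an odd number of negations (counting the antecedent side of each →), so it flips to exists i.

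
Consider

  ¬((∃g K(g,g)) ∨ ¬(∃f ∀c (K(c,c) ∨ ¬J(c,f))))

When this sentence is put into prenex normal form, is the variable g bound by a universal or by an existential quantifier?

Push ¬ through the quantifiers and connectives to reach negation normal form:
  (∀g ¬K(g,g)) ∧ (∃f ∀c (K(c,c) ∨ ¬J(c,f)))
Extract every quantifier outward, since the variables are now distinct and don't occur free across branches:
  ∀g ∃f ∀c (¬K(g,g) ∧ (K(c,c) ∨ ¬J(c,f)))
The quantifier ∃g sits under an odd number of negations, so it flips to ∀g.

universal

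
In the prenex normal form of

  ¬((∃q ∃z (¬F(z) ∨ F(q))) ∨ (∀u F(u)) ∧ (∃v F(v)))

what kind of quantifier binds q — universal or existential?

Drive negations inward (¬∀x A ≡ ∃x ¬A, ¬∃x A ≡ ∀x ¬A, De Morgan for ∧/∨):
  (∀q ∀z (F(z) ∧ ¬F(q))) ∧ ((∃u ¬F(u)) ∨ (∀v ¬F(v)))
All bound variables are already distinct, so no renaming is needed.
Pull the quantifiers to the front (each side's bound variable is not free in the other side):
  ∀q ∀z ∃u ∀v (F(z) ∧ ¬F(q) ∧ (¬F(u) ∨ ¬F(v)))
The quantifier ∃q sits under an odd number of negations, so it flips to ∀q.

universal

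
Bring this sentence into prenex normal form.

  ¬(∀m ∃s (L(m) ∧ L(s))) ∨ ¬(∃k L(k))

Push ¬ through the quantifiers and connectives to reach negation normal form:
  (∃m ∀s (¬L(m) ∨ ¬L(s))) ∨ (∀k ¬L(k))
All bound variables are already distinct, so no renaming is needed.
Finally move all quantifiers to the prefix:
  ∃m ∀s ∀k (¬L(m) ∨ ¬L(s) ∨ ¬L(k))

∃m ∀s ∀k (¬L(m) ∨ ¬L(s) ∨ ¬L(k))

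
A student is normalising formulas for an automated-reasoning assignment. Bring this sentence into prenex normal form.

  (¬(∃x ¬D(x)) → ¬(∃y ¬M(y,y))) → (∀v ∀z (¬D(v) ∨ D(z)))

Eliminate → and ↔ using ¬ and ∨.
  ¬(¬¬(∃x ¬D(x)) ∨ ¬(∃y ¬M(y,y))) ∨ (∀v ∀z (¬D(v) ∨ D(z)))
Move each ¬ inward, flipping quantifiers it crosses:
  (∀x D(x)) ∧ (∃y ¬M(y,y)) ∨ (∀v ∀z (¬D(v) ∨ D(z)))
Extract every quantifier outward, since the variables are now distinct and don't occur free across branches:
  ∀x ∃y ∀v ∀z (D(x) ∧ ¬M(y,y) ∨ ¬D(v) ∨ D(z))

∀x ∃y ∀v ∀z (D(x) ∧ ¬M(y,y) ∨ ¬D(v) ∨ D(z))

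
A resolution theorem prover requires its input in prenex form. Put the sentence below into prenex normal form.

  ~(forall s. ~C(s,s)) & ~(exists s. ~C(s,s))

exists s. forall w. (C(s,s) & C(w,w))

Move each ¬ inward, flipping quantifiers it crosses:
  (exists s. C(s,s)) & (forall s. C(s,s))
Rename bound variables to avoid capture: s↦w.
  (exists s. C(s,s)) & (forall w. C(w,w))
Pull the quantifiers to the front (each side's bound variable is not free in the other side):
  exists s. forall w. (C(s,s) & C(w,w))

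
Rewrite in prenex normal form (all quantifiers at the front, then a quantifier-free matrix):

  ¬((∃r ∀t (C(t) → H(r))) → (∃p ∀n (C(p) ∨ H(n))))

∃r ∀t ∀p ∃n ((¬C(t) ∨ H(r)) ∧ ¬C(p) ∧ ¬H(n))

First replace A → B with ¬A ∨ B.
  ¬(¬(∃r ∀t (¬C(t) ∨ H(r))) ∨ (∃p ∀n (C(p) ∨ H(n))))
Move each ¬ inward, flipping quantifiers it crosses:
  (∃r ∀t (¬C(t) ∨ H(r))) ∧ (∀p ∃n (¬C(p) ∧ ¬H(n)))
All bound variables are already distinct, so no renaming is needed.
Extract every quantifier outward, since the variables are now distinct and don't occur free across branches:
  ∃r ∀t ∀p ∃n ((¬C(t) ∨ H(r)) ∧ ¬C(p) ∧ ¬H(n))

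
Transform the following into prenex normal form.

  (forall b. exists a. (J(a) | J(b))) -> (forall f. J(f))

First replace A → B with ¬A ∨ B.
  ~(forall b. exists a. (J(a) | J(b))) | (forall f. J(f))
Move each ¬ inward, flipping quantifiers it crosses:
  (exists b. forall a. (~J(a) & ~J(b))) | (forall f. J(f))
All bound variables are already distinct, so no renaming is needed.
Extract every quantifier outward, since the variables are now distinct and don't occur free across branches:
  exists b. forall a. forall f. (~J(a) & ~J(b) | J(f))

exists b. forall a. forall f. (~J(a) & ~J(b) | J(f))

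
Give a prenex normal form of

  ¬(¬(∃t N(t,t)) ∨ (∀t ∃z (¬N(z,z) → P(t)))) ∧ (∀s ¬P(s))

Rewrite implications/biconditionals: A → B as ¬A ∨ B.
  ¬(¬(∃t N(t,t)) ∨ (∀t ∃z (¬¬N(z,z) ∨ P(t)))) ∧ (∀s ¬P(s))
Drive negations inward (¬∀x A ≡ ∃x ¬A, ¬∃x A ≡ ∀x ¬A, De Morgan for ∧/∨):
  (∃t N(t,t)) ∧ (∃t ∀z (¬N(z,z) ∧ ¬P(t))) ∧ (∀s ¬P(s))
Give each quantifier a distinct variable: t↦c.
  (∃t N(t,t)) ∧ (∃c ∀z (¬N(z,z) ∧ ¬P(c))) ∧ (∀s ¬P(s))
Finally move all quantifiers to the prefix:
  ∃t ∃c ∀z ∀s (N(t,t) ∧ ¬N(z,z) ∧ ¬P(c) ∧ ¬P(s))

∃t ∃c ∀z ∀s (N(t,t) ∧ ¬N(z,z) ∧ ¬P(c) ∧ ¬P(s))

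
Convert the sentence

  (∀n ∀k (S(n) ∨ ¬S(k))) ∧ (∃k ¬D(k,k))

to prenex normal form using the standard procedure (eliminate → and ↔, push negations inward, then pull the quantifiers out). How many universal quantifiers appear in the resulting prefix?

2

Give each quantifier a distinct variable: k↦y1.
  (∀n ∀k (S(n) ∨ ¬S(k))) ∧ (∃y1 ¬D(y1,y1))
Pull the quantifiers to the front (each side's bound variable is not free in the other side):
  ∀n ∀k ∃y1 ((S(n) ∨ ¬S(k)) ∧ ¬D(y1,y1))
The prefix is ∀n ∀k ∃y1: 2 universal, 1 existential.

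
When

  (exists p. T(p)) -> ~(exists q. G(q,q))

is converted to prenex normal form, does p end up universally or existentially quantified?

Eliminate → and ↔ using ¬ and ∨.
  ~(exists p. T(p)) | ~(exists q. G(q,q))
Push ¬ through the quantifiers and connectives to reach negation normal form:
  (forall p. ~T(p)) | (forall q. ~G(q,q))
All bound variables are already distinct, so no renaming is needed.
Pull the quantifiers to the front (each side's bound variable is not free in the other side):
  forall p. forall q. (~T(p) | ~G(q,q))
The quantifier exists p sits under an odd number of negations (counting the antecedent side of each →), so it flips to forall p.

universal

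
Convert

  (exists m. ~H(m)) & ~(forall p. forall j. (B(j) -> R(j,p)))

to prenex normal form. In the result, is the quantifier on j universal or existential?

Rewrite implications/biconditionals: A → B as ¬A ∨ B.
  (exists m. ~H(m)) & ~(forall p. forall j. (~B(j) | R(j,p)))
Push ¬ through the quantifiers and connectives to reach negation normal form:
  (exists m. ~H(m)) & (exists p. exists j. (B(j) & ~R(j,p)))
All bound variables are already distinct, so no renaming is needed.
Extract every quantifier outward, since the variables are now distinct and don't occur free across branches:
  exists m. exists p. exists j. (~H(m) & B(j) & ~R(j,p))
The quantifier forall j sits under an odd number of negations (counting the antecedent side of each →), so it flips to exists j.

existential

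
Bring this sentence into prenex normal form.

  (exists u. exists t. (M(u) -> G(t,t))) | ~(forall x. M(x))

exists u. exists t. exists x. (~M(u) | G(t,t) | ~M(x))

Rewrite implications/biconditionals: A → B as ¬A ∨ B.
  (exists u. exists t. (~M(u) | G(t,t))) | ~(forall x. M(x))
Push ¬ through the quantifiers and connectives to reach negation normal form:
  (exists u. exists t. (~M(u) | G(t,t))) | (exists x. ~M(x))
All bound variables are already distinct, so no renaming is needed.
Finally move all quantifiers to the prefix:
  exists u. exists t. exists x. (~M(u) | G(t,t) | ~M(x))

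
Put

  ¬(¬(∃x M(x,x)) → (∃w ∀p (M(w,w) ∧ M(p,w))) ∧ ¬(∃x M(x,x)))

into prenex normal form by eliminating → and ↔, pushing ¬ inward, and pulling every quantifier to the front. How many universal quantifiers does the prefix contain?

2

First replace A → B with ¬A ∨ B.
  ¬(¬¬(∃x M(x,x)) ∨ (∃w ∀p (M(w,w) ∧ M(p,w))) ∧ ¬(∃x M(x,x)))
Move each ¬ inward, flipping quantifiers it crosses:
  (∀x ¬M(x,x)) ∧ ((∀w ∃p (¬M(w,w) ∨ ¬M(p,w))) ∨ (∃x M(x,x)))
Give each quantifier a distinct variable: x↦z1.
  (∀x ¬M(x,x)) ∧ ((∀w ∃p (¬M(w,w) ∨ ¬M(p,w))) ∨ (∃z1 M(z1,z1)))
Pull the quantifiers to the front (each side's bound variable is not free in the other side):
  ∀x ∀w ∃p ∃z1 (¬M(x,x) ∧ (¬M(w,w) ∨ ¬M(p,w) ∨ M(z1,z1)))
The prefix is ∀x ∀w ∃p ∃z1: 2 universal, 2 existential.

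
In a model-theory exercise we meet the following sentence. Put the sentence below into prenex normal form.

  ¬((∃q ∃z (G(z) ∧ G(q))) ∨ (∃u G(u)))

∀q ∀z ∀u ((¬G(z) ∨ ¬G(q)) ∧ ¬G(u))

Push ¬ through the quantifiers and connectives to reach negation normal form:
  (∀q ∀z (¬G(z) ∨ ¬G(q))) ∧ (∀u ¬G(u))
Extract every quantifier outward, since the variables are now distinct and don't occur free across branches:
  ∀q ∀z ∀u ((¬G(z) ∨ ¬G(q)) ∧ ¬G(u))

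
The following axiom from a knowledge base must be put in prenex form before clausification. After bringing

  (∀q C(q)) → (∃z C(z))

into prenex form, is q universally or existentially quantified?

existential

Rewrite implications/biconditionals: A → B as ¬A ∨ B.
  ¬(∀q C(q)) ∨ (∃z C(z))
Move each ¬ inward, flipping quantifiers it crosses:
  (∃q ¬C(q)) ∨ (∃z C(z))
Pull the quantifiers to the front (each side's bound variable is not free in the other side):
  ∃q ∃z (¬C(q) ∨ C(z))
The quantifier ∀q sits under an odd number of negations (counting the antecedent side of each →), so it flips to ∃q.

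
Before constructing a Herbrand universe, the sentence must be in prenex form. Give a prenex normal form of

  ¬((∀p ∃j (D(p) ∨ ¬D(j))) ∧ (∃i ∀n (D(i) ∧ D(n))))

Drive negations inward (¬∀x A ≡ ∃x ¬A, ¬∃x A ≡ ∀x ¬A, De Morgan for ∧/∨):
  (∃p ∀j (¬D(p) ∧ D(j))) ∨ (∀i ∃n (¬D(i) ∨ ¬D(n)))
Extract every quantifier outward, since the variables are now distinct and don't occur free across branches:
  ∃p ∀j ∀i ∃n (¬D(p) ∧ D(j) ∨ ¬D(i) ∨ ¬D(n))

∃p ∀j ∀i ∃n (¬D(p) ∧ D(j) ∨ ¬D(i) ∨ ¬D(n))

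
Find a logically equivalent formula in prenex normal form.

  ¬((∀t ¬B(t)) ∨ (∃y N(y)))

Move each ¬ inward, flipping quantifiers it crosses:
  (∃t B(t)) ∧ (∀y ¬N(y))
All bound variables are already distinct, so no renaming is needed.
Pull the quantifiers to the front (each side's bound variable is not free in the other side):
  ∃t ∀y (B(t) ∧ ¬N(y))

∃t ∀y (B(t) ∧ ¬N(y))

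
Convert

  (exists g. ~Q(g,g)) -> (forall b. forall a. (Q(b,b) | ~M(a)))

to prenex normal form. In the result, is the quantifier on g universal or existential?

universal

First replace A → B with ¬A ∨ B.
  ~(exists g. ~Q(g,g)) | (forall b. forall a. (Q(b,b) | ~M(a)))
Move each ¬ inward, flipping quantifiers it crosses:
  (forall g. Q(g,g)) | (forall b. forall a. (Q(b,b) | ~M(a)))
All bound variables are already distinct, so no renaming is needed.
Extract every quantifier outward, since the variables are now distinct and don't occur free across branches:
  forall g. forall b. forall a. (Q(g,g) | Q(b,b) | ~M(a))
The quantifier exists g sits under an odd number of negations (counting the antecedent side of each →), so it flips to forall g.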